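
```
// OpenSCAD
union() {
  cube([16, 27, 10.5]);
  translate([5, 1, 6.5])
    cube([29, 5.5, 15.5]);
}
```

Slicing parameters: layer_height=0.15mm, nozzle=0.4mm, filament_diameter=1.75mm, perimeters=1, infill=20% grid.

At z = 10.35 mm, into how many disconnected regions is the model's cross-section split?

At z = 10.35 mm: the cube (footprint 16×27) is included at this height; the cube at (5, 1) is present — its section is the full 29×5.5 rectangle; Combining (union): the regions partially overlap (shared area 60.50 mm²), so overlapping operands fuse into one piece — 1 connected region. The result has 1 disconnected region.

1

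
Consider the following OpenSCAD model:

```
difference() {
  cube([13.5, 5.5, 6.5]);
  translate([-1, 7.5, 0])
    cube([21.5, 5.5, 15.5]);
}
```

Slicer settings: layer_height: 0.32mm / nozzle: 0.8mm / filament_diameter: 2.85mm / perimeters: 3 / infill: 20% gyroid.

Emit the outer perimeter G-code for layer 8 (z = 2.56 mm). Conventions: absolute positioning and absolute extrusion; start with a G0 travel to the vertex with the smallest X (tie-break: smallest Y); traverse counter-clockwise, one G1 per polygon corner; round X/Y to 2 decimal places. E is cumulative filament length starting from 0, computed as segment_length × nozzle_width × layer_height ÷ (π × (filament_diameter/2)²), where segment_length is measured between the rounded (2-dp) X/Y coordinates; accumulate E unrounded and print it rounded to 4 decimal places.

G0 X0.00 Y0.00 Z2.56
G1 X13.50 Y0.00 E0.5417
G1 X13.50 Y5.50 E0.7625
G1 X0.00 Y5.50 E1.3042
G1 X0.00 Y0.00 E1.5249

At z = 2.56 mm: the cube is present — its section is the full 13.5×5.5 rectangle; the cube at (-1, 7.5) is present — its section is the full 21.5×5.5 rectangle; Taking the first minus the rest: starting from the 13.5×5.5 cube, the 21.5×5.5 cube at (-1, 7.5) misses the remaining region (no effect) — 1 connected region. The outline is a single polygon with 4 vertices. Extrusion per mm of travel: 0.8 × 0.32 / (π × 1.425²) = 0.040129. Accumulating E over each segment gives final E = 1.5249.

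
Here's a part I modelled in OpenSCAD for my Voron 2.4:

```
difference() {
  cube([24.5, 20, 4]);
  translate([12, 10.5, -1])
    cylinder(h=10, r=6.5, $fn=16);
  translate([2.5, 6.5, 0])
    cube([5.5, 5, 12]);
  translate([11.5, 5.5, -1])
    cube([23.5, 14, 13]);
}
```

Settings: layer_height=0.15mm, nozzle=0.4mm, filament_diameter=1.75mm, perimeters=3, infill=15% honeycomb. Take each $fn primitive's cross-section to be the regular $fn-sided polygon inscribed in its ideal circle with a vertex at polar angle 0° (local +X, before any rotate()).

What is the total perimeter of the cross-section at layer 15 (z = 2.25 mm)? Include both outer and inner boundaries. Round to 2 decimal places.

130.56 mm

At z = 2.25 mm: the cube is present — its section is the full 24.5×20 rectangle (perimeter 89.00 mm); the cylinder at (12, 10.5): section is a regular 16-gon, circumradius r=6.5 (perimeter = 2·16·6.500·sin(180°/16) = 40.58 mm); the cube at (2.5, 6.5) (footprint 5.5×5) is included at this height (perimeter 21.00 mm); the 23.5×14 cube at (11.5, 5.5) contributes its full rectangle (perimeter 75.00 mm); Subtracting the remaining from the first: starting from the 24.5×20 cube, the r=6.5 cylinder at (12, 10.5) lies wholly inside it (removes its full 129.35 mm² and its 40.58 mm outline becomes a hole wall); the 5.5×5 cube at (2.5, 6.5) partially overlaps it — only the 17.23 mm² overlap (of its 27.50 mm²) is removed, clipping the outline; the 23.5×14 cube at (11.5, 5.5) partially overlaps it — only the 115.47 mm² overlap (of its 329.00 mm²) is removed, clipping the outline — boundary = 130.56 mm. Overall, the cross-section is a single solid region. Total boundary length (outer) = 130.56 mm.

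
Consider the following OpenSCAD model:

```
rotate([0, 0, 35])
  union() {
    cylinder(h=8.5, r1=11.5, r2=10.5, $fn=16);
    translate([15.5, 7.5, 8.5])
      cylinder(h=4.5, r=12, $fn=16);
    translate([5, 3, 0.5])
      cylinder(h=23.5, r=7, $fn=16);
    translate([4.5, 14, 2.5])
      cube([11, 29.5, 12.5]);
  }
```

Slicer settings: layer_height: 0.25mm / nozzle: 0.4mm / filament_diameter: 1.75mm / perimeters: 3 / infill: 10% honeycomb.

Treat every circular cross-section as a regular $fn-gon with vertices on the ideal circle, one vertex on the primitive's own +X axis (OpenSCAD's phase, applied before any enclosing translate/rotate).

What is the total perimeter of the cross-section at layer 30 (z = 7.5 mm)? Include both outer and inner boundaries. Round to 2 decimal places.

150.10 mm

At z = 7.5 mm: the cone (r1=11.5→r2=10.5) has section circumradius 10.618 here — a regular 16-gon (perimeter = 2·16·10.618·sin(180°/16) = 66.28 mm); the cylinder at (15.5, 7.5) is absent (z outside [8.5, 13]); the r=7 cylinder at (5, 3) gives a regular 16-gon of circumradius 7 (constant along its height) (perimeter = 2·16·7.000·sin(180°/16) = 43.70 mm); the cube at (4.5, 14) (footprint 11×29.5) is included at this height (perimeter 81.00 mm); Taking the union: the regions partially overlap (shared area 127.50 mm²), so the edge portions inside another operand are dropped and the merged outline is re-measured after clipping — boundary = 150.10 mm; (rotated 35° about Z; rotation is an isometry so areas/perimeters/island counts are preserved). Overall, the cross-section has 2 separate islands. Total boundary length (outer) = 150.10 mm.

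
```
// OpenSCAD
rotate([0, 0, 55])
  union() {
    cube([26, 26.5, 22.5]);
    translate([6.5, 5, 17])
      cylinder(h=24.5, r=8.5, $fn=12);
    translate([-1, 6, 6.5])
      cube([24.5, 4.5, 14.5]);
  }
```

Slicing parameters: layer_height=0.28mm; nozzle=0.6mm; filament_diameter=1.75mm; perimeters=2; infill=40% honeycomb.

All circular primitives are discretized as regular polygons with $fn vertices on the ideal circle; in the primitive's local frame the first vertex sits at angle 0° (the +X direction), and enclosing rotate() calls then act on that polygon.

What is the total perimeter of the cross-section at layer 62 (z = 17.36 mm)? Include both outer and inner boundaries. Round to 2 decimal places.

At z = 17.36 mm: the cube (footprint 26×26.5) is included at this height (perimeter 105.00 mm); the cylinder at (6.5, 5): section is a regular 12-gon, circumradius r=8.5 (perimeter = 2·12·8.500·sin(180°/12) = 52.80 mm); the 24.5×4.5 cube at (-1, 6) contributes its full rectangle (perimeter 58.00 mm); Combining (union): the regions partially overlap (shared area 282.70 mm²), so the edge portions inside another operand are dropped and the merged outline is re-measured after clipping — boundary = 108.96 mm; (whole slice rotated 55° about Z — lengths, areas and connectivity unchanged). Overall, the cross-section is a single solid region. Total boundary length (outer) = 108.96 mm.

108.96 mm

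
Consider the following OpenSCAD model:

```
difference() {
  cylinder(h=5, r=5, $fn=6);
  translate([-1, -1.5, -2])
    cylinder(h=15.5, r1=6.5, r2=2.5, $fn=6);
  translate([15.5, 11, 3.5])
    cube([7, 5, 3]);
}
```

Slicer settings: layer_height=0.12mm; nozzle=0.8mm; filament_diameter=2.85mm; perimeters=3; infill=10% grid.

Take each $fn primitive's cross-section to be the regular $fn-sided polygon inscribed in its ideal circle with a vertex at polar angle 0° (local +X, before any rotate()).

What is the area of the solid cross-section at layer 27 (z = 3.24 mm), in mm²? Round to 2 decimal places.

At z = 3.24 mm: the r=5 cylinder gives a regular 6-gon of circumradius 5 (constant along its height) (area = (6/2)·5.000²·sin(360°/6) = 64.95 mm²); the cone at (-1, -1.5) contributes a regular 6-gon of circumradius 5.148 (interpolated between r1=6.5 and r2=2.5 at t=0.338) (area = (6/2)·5.148²·sin(360°/6) = 68.85 mm²); the cube at (15.5, 11) is not intersected at this z (z outside [3.5, 6.5]); Taking the first minus the rest: starting from the r=5 cylinder (64.95 mm²), the cone at (-1, -1.5) partially overlaps it — only the 50.64 mm² overlap (of its 68.85 mm²) is removed, clipping the outline — area = 14.31 mm². Overall, the cross-section is a single solid region. Net area = 14.31 mm².

14.31 mm²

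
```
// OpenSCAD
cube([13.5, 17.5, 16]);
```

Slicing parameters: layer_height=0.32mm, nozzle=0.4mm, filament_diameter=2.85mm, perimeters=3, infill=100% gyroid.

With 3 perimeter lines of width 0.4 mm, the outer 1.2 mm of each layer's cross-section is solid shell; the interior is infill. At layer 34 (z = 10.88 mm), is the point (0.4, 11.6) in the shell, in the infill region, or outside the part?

At z = 10.88 mm: the cube is present — its section is the full 13.5×17.5 rectangle. Overall, the cross-section is a single solid region. The nearest boundary edge runs (0.00, 17.50)→(0.00, 0.00); distance from the point to it = 0.40 mm. The point is inside the cross-section, 0.40 mm from the nearest boundary — within the 1.2 mm shell band (3 × 0.4).

shell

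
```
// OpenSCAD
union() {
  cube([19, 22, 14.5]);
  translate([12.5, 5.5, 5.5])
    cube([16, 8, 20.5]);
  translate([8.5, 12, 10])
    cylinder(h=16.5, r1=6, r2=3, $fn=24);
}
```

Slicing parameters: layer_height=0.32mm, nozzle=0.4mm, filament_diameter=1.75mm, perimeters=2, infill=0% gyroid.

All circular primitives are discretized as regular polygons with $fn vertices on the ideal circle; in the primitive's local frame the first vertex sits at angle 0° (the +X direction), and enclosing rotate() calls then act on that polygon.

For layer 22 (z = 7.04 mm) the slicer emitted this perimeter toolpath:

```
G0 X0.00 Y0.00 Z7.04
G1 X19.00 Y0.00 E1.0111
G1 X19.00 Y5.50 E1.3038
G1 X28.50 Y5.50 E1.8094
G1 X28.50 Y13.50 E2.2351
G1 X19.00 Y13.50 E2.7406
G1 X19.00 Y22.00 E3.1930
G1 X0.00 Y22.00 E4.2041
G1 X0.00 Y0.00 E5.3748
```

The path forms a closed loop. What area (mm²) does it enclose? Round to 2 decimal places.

Apply the shoelace formula to the sequence of (X, Y) vertices; enclosed area = 494.00 mm².

494.00 mm²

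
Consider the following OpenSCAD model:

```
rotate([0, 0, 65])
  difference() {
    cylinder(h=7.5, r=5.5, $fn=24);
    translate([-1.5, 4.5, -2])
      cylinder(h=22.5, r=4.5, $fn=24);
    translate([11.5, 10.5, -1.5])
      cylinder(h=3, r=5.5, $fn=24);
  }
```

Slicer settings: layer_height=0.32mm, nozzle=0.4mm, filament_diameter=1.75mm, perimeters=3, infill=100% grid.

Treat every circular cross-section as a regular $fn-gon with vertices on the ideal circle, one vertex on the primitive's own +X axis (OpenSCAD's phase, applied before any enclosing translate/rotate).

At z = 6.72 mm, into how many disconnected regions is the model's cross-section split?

At z = 6.72 mm: the r=5.5 cylinder gives a regular 24-gon of circumradius 5.5 (constant along its height); the r=4.5 cylinder at (-1.5, 4.5) gives a regular 24-gon of circumradius 4.5 (constant along its height); the cylinder at (11.5, 10.5) does not reach this height (z outside [-1.5, 1.5]); Subtracting the remaining from the first: starting from the r=5.5 cylinder, the r=4.5 cylinder at (-1.5, 4.5) partially overlaps it — only the 31.96 mm² overlap (of its 62.89 mm²) is removed, clipping the outline — 1 connected region; (whole slice rotated 65° about Z — lengths, areas and connectivity unchanged). The result has 1 disconnected region.

1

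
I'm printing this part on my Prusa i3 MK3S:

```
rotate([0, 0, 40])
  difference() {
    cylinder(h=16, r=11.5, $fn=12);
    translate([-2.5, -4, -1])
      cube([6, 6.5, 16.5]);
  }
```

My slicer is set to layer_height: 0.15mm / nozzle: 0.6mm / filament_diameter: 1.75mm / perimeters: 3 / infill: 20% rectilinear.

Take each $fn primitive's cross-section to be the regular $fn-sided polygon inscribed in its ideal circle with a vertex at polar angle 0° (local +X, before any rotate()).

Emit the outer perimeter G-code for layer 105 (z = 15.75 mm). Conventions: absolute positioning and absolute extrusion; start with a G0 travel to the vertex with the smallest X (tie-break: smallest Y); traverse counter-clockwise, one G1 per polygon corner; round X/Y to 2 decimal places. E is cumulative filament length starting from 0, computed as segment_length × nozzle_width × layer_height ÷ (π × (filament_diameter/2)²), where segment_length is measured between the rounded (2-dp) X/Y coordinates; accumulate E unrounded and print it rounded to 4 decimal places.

G0 X-11.33 Y-2.00 Z15.75
G1 X-8.81 Y-7.39 E0.2226
G1 X-3.93 Y-10.81 E0.4456
G1 X2.00 Y-11.33 E0.6683
G1 X7.39 Y-8.81 E0.8910
G1 X10.81 Y-3.93 E1.1140
G1 X11.33 Y2.00 E1.3367
G1 X8.81 Y7.39 E1.5593
G1 X3.93 Y10.81 E1.7823
G1 X-2.00 Y11.33 E2.0050
G1 X-7.39 Y8.81 E2.2277
G1 X-10.81 Y3.93 E2.4507
G1 X-11.33 Y-2.00 E2.6734

At z = 15.75 mm: the cylinder: section is a regular 12-gon, circumradius r=11.5; the cube at (-2.5, -4) does not reach this height (z outside [-1, 15.5]); Subtracting the remaining from the first: none of the subtracted shapes is present at this height, so the r=11.5 cylinder is unchanged — 1 connected region; (rotated 40° about Z; rotation is an isometry so areas/perimeters/island counts are preserved). The outline is a single polygon with 12 vertices. Extrusion per mm of travel: 0.6 × 0.15 / (π × 0.875²) = 0.037418. Accumulating E over each segment gives final E = 2.6734.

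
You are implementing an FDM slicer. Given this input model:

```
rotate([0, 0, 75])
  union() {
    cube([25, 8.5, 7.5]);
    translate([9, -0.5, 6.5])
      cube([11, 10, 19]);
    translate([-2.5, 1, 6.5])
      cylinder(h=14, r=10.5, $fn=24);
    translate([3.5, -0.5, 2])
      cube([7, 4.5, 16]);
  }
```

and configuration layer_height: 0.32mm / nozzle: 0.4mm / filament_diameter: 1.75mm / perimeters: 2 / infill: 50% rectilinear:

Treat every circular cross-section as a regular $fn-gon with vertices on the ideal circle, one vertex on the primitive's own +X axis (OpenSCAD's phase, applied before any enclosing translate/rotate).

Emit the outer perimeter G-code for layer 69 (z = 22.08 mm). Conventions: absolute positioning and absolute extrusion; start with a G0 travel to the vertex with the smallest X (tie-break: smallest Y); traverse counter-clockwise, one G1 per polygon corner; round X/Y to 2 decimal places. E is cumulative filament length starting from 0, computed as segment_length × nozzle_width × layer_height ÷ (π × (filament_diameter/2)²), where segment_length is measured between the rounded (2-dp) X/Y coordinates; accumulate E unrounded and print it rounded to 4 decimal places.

G0 X-6.85 Y11.15 Z22.08
G1 X2.81 Y8.56 E0.5322
G1 X5.66 Y19.19 E1.1179
G1 X-4.00 Y21.78 E1.6501
G1 X-6.85 Y11.15 E2.2358

At z = 22.08 mm: the cube is not intersected at this z (z outside [0, 7.5]); the 11×10 cube at (9, -0.5) contributes its full rectangle; the cylinder at (-2.5, 1) is not intersected at this z (z outside [6.5, 20.5]); the cube at (3.5, -0.5) is not intersected at this z (z outside [2, 18]); Taking the union: only the 11×10 cube at (9, -0.5) is present, so the union is just that shape — 1 connected region; (whole slice rotated 75° about Z — lengths, areas and connectivity unchanged). The outline is a single polygon with 4 vertices. Extrusion per mm of travel: 0.4 × 0.32 / (π × 0.875²) = 0.053216. Accumulating E over each segment gives final E = 2.2358.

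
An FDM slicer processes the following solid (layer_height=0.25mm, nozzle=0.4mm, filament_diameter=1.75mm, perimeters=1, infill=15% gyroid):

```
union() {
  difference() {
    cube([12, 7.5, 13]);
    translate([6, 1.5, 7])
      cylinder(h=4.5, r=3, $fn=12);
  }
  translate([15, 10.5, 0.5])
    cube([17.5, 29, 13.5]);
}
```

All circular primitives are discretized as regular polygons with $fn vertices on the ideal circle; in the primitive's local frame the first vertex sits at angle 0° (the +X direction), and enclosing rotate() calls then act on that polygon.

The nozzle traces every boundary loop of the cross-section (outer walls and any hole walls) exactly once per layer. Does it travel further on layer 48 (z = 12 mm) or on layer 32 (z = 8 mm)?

Layer 48 (z = 12): the 12×7.5 cube contributes its full rectangle (perimeter 39.00 mm); the cylinder at (6, 1.5) does not reach this height (z outside [7, 11.5]); Subtracting the remaining from the first: none of the subtracted shapes is present at this height, so the 12×7.5 cube is unchanged — boundary = 39.00 mm; the cube at (15, 10.5) (footprint 17.5×29) is included at this height (perimeter 93.00 mm); Merging all regions: the 2 present regions are separate (no shared area or edge), so areas and boundary lengths simply add and each stays a separate island — boundary = 132.00 mm. So its perimeter = 132.00 mm. Layer 32 (z = 8): the cube (footprint 12×7.5) is included at this height (perimeter 39.00 mm); the r=3 cylinder at (6, 1.5) contributes a regular 12-gon of circumradius 3 (perimeter = 2·12·3.000·sin(180°/12) = 18.63 mm); After the difference (first − rest): starting from the 12×7.5 cube, the r=3 cylinder at (6, 1.5) partially overlaps it — only the 21.90 mm² overlap (of its 27.00 mm²) is removed, clipping the outline — boundary = 46.23 mm; the 17.5×29 cube at (15, 10.5) contributes its full rectangle (perimeter 93.00 mm); Combining (union): the 2 present regions are separate (no shared area or edge), so areas and boundary lengths simply add and each stays a separate island — boundary = 139.23 mm. So its perimeter = 139.23 mm. Layer 32 is larger (139.23 vs 132.00 mm).

layer 32 (z = 8 mm)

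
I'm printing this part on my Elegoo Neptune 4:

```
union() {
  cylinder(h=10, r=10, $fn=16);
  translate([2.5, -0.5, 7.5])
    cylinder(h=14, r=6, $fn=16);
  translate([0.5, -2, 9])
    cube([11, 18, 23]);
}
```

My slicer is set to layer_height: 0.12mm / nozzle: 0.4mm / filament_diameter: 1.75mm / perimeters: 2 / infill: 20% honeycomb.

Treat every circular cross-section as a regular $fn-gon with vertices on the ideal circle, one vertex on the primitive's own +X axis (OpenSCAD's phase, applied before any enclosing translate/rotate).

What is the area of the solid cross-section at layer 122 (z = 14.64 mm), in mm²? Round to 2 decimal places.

257.28 mm²

At z = 14.64 mm: the cylinder is not intersected at this z (z outside [0, 10]); the r=6 cylinder at (2.5, -0.5) gives a regular 16-gon of circumradius 6 (constant along its height) (area = (16/2)·6.000²·sin(360°/16) = 110.21 mm²); the cube at (0.5, -2) is present — its section is the full 11×18 rectangle (area 198.00 mm²); Taking the union: the regions partially overlap — summed areas 308.21 mm² minus the doubly-counted overlap 50.93 mm² gives 257.28 mm² — area = 257.28 mm². Overall, the cross-section is a single solid region. Net area = 257.28 mm².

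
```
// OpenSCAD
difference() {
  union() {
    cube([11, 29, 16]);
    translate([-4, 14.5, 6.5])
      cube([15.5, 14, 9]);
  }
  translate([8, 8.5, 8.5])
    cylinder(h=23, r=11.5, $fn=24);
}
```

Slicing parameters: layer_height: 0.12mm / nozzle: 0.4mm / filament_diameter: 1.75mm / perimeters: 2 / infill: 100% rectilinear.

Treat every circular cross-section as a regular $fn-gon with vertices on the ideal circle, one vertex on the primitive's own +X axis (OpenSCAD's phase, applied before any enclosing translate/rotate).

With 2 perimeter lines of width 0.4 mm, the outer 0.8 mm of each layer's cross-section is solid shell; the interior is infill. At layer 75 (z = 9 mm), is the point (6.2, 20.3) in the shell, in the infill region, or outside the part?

shell

At z = 9 mm: the cube is present — its section is the full 11×29 rectangle; the 15.5×14 cube at (-4, 14.5) contributes its full rectangle; Taking the union: the regions partially overlap (shared area 154.00 mm²), so overlapping operands fuse into one piece — 1 connected region; the r=11.5 cylinder at (8, 8.5) gives a regular 24-gon of circumradius 11.5 (constant along its height); Subtracting the remaining from the first: starting from that combined region, the r=11.5 cylinder at (8, 8.5) partially overlaps it — only the 215.22 mm² overlap (of its 410.75 mm²) is removed, clipping the outline — 2 connected regions. Overall, the cross-section has 2 separate islands. The nearest boundary edge runs (8.00, 20.00)→(5.02, 19.61); distance from the point to it = 0.53 mm. (Shell/infill is judged within the island containing the point — the largest one.) The point is inside the cross-section, 0.53 mm from the nearest boundary — within the 0.8 mm shell band (2 × 0.4).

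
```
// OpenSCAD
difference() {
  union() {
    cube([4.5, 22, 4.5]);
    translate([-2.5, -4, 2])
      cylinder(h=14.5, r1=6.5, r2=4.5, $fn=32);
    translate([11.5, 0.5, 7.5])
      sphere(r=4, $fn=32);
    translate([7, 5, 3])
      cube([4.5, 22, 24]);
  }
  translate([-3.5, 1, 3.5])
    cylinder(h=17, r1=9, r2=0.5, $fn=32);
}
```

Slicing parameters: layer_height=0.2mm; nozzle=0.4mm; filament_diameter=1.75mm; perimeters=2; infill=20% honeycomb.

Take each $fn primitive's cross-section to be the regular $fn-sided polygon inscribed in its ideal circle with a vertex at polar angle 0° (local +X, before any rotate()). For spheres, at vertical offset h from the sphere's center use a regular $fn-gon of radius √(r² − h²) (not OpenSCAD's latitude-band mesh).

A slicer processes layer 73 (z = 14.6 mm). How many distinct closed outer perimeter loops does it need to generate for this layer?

At z = 14.6 mm: the cube is absent (z outside [0, 4.5]); the cone at (-2.5, -4) (r1=6.5→r2=4.5) has section circumradius 4.762 here — a regular 32-gon; the sphere at (11.5, 0.5) does not reach this height (|z−center|=7.100 > r=4); the 4.5×22 cube at (7, 5) contributes its full rectangle; Merging all regions: the 2 present regions are separate (no shared area or edge), so areas and boundary lengths simply add and each stays a separate island — 2 connected regions; the cone at (-3.5, 1) (r1=9→r2=0.5) has section circumradius 3.450 here — a regular 32-gon; Taking the first minus the rest: starting from that combined region, the cone at (-3.5, 1) partially overlaps it — only the 13.46 mm² overlap (of its 37.15 mm²) is removed, clipping the outline — 2 connected regions. The result has 2 disconnected regions.

2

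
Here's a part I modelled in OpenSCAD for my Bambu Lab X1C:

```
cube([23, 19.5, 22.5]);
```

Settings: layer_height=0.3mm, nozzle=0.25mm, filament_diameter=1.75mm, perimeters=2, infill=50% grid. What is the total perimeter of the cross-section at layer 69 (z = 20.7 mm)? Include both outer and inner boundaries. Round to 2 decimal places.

At z = 20.7 mm: the cube is present — its section is the full 23×19.5 rectangle (perimeter 85.00 mm). Overall, the cross-section is a single solid region. Total boundary length (outer) = 85.00 mm.

85.00 mm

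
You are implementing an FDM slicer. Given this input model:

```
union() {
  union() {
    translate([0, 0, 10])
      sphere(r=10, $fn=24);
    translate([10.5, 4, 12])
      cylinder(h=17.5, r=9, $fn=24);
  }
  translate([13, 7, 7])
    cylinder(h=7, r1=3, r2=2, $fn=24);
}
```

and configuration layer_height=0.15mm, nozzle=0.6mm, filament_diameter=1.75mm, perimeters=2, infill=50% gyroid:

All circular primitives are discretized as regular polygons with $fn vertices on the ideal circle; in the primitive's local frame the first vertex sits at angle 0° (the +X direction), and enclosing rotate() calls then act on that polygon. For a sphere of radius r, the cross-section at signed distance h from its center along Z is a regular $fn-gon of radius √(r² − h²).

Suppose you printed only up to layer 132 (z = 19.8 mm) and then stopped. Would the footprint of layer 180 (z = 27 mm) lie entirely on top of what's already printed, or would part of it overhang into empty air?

Compare the two slices. At z = 19.8: the r=10 sphere contributes a regular 24-gon of circumradius √(10²−9.8²) = 1.990 (area = (24/2)·1.990²·sin(360°/24) = 12.30 mm²); the r=9 cylinder at (10.5, 4) contributes a regular 24-gon of circumradius 9 (area = (24/2)·9.000²·sin(360°/24) = 251.57 mm²); Combining (union): the 2 present regions are separate (no shared area or edge), so areas and boundary lengths simply add and each stays a separate island — area = 263.87 mm²; the cone at (13, 7) is absent (z outside [7, 14]); Taking the union: only the result so far is present, so the union is just that shape — area = 263.87 mm². At z = 27: the sphere does not reach this height (|z−center|=17.000 > r=10); the r=9 cylinder at (10.5, 4) gives a regular 24-gon of circumradius 9 (constant along its height) (area = (24/2)·9.000²·sin(360°/24) = 251.57 mm²); Taking the union: only the r=9 cylinder at (10.5, 4) is present, so the union is just that shape — area = 251.57 mm²; the cone at (13, 7) does not reach this height (z outside [7, 14]); Merging all regions: only that combined region is present, so the union is just that shape — area = 251.57 mm². Checking containment: the cross-section at z = 27 is a subset of the cross-section at z = 19.8.

entirely on top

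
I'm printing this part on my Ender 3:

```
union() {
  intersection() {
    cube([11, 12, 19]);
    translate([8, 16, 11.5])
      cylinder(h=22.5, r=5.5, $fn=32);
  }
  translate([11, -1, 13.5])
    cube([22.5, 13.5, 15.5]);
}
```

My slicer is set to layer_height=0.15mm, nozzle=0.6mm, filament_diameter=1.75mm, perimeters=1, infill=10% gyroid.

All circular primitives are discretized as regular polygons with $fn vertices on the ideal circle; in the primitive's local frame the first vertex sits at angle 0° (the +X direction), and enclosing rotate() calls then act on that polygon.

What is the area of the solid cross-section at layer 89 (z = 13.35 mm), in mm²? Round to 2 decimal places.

7.40 mm²

At z = 13.35 mm: the 11×12 cube contributes its full rectangle (area 132.00 mm²); the r=5.5 cylinder at (8, 16) contributes a regular 32-gon of circumradius 5.5 (area = (32/2)·5.500²·sin(360°/32) = 94.42 mm²); After intersecting: the r=5.5 cylinder at (8, 16) partially overlaps the 11×12 cube; clipping to the common part keeps 7.40 mm² — area = 7.40 mm²; the cube at (11, -1) is not intersected at this z (z outside [13.5, 29]); Taking the union: only that combined region is present, so the union is just that shape — area = 7.40 mm². Overall, the cross-section is a single solid region. Net area = 7.40 mm².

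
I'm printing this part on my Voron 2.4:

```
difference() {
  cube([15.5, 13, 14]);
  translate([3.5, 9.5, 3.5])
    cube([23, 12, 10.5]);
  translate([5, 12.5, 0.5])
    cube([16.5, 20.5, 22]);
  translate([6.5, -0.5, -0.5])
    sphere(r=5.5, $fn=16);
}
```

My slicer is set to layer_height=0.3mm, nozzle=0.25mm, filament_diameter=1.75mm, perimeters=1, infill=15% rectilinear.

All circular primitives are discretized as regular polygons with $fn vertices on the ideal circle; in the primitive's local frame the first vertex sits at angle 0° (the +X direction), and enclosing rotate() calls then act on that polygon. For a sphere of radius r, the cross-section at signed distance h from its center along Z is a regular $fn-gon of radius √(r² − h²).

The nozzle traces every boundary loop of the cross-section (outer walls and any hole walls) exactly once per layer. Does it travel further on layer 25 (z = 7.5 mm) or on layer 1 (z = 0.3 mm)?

layer 1 (z = 0.3 mm)

Layer 25 (z = 7.5): the 15.5×13 cube contributes its full rectangle (perimeter 57.00 mm); the cube at (3.5, 9.5) (footprint 23×12) is included at this height (perimeter 70.00 mm); the cube at (5, 12.5) (footprint 16.5×20.5) is included at this height (perimeter 74.00 mm); the sphere at (6.5, -0.5) is not intersected at this z (|z−center|=8.000 > r=5.5); Subtracting the remaining from the first: starting from the 15.5×13 cube, the 23×12 cube at (3.5, 9.5) partially overlaps it — only the 42.00 mm² overlap (of its 276.00 mm²) is removed, clipping the outline; the 16.5×20.5 cube at (5, 12.5) misses the remaining region (no effect) — boundary = 57.00 mm. So its perimeter = 57.00 mm. Layer 1 (z = 0.3): the cube (footprint 15.5×13) is included at this height (perimeter 57.00 mm); the cube at (3.5, 9.5) does not reach this height (z outside [3.5, 14]); the cube at (5, 12.5) is not intersected at this z (z outside [0.5, 22.5]); the sphere at (6.5, -0.5): section is a regular 16-gon, circumradius = √(r²−h²) = √(5.5²−0.8²) = 5.442 (perimeter = 2·16·5.442·sin(180°/16) = 33.97 mm); Taking the first minus the rest: starting from the 15.5×13 cube, the r=5.5 sphere at (6.5, -0.5) partially overlaps it — only the 39.93 mm² overlap (of its 90.65 mm²) is removed, clipping the outline — boundary = 62.28 mm. So its perimeter = 62.28 mm. Layer 1 is larger (62.28 vs 57.00 mm).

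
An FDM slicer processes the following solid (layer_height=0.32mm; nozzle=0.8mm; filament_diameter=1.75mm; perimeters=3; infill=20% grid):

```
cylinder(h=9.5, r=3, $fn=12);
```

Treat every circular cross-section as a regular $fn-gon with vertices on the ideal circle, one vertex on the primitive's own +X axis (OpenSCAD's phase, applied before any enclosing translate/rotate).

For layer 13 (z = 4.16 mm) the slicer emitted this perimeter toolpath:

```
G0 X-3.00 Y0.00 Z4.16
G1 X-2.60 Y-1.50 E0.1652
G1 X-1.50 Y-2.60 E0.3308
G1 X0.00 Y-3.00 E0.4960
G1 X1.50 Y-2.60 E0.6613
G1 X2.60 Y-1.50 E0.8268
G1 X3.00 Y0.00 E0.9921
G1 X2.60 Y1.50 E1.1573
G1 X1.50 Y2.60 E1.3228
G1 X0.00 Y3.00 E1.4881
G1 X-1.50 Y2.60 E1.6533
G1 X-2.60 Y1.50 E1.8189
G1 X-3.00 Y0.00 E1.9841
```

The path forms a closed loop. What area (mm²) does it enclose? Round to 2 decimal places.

Apply the shoelace formula to the sequence of (X, Y) vertices; enclosed area = 27.02 mm².

27.02 mm²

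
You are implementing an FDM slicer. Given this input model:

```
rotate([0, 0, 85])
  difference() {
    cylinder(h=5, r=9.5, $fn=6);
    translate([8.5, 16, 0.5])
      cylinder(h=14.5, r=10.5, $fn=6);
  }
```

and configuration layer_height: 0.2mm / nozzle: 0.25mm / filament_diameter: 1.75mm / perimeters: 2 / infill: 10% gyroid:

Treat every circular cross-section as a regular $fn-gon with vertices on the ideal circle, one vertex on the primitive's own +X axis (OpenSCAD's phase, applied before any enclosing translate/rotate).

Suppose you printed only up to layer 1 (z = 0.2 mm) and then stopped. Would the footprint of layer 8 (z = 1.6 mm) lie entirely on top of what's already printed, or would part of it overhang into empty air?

entirely on top

Compare the two slices. At z = 0.2: the r=9.5 cylinder contributes a regular 6-gon of circumradius 9.5 (area = (6/2)·9.500²·sin(360°/6) = 234.48 mm²); the cylinder at (8.5, 16) is not intersected at this z (z outside [0.5, 15]); After the difference (first − rest): none of the subtracted shapes is present at this height, so the r=9.5 cylinder is unchanged — area = 234.48 mm²; (whole slice rotated 85° about Z — lengths, areas and connectivity unchanged). At z = 1.6: the r=9.5 cylinder contributes a regular 6-gon of circumradius 9.5 (area = (6/2)·9.500²·sin(360°/6) = 234.48 mm²); the r=10.5 cylinder at (8.5, 16) gives a regular 6-gon of circumradius 10.5 (constant along its height) (area = (6/2)·10.500²·sin(360°/6) = 286.44 mm²); Subtracting the remaining from the first: starting from the r=9.5 cylinder (234.48 mm²), the r=10.5 cylinder at (8.5, 16) partially overlaps it — only the 2.99 mm² overlap (of its 286.44 mm²) is removed, clipping the outline — area = 231.49 mm²; (whole slice rotated 85° about Z — lengths, areas and connectivity unchanged). Checking containment: the cross-section at z = 1.6 is a subset of the cross-section at z = 0.2.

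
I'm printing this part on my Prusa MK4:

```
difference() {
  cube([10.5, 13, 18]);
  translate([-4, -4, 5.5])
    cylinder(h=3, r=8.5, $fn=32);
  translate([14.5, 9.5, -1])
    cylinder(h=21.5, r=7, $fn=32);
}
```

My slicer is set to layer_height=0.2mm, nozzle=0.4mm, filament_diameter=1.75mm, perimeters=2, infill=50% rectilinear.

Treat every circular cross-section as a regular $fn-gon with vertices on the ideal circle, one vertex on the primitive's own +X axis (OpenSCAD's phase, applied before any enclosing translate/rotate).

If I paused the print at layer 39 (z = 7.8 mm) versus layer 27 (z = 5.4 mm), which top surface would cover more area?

Layer 39 (z = 7.8): the cube is present — its section is the full 10.5×13 rectangle (area 136.50 mm²); the cylinder at (-4, -4): section is a regular 32-gon, circumradius r=8.5 (area = (32/2)·8.500²·sin(360°/32) = 225.52 mm²); the r=7 cylinder at (14.5, 9.5) gives a regular 32-gon of circumradius 7 (constant along its height) (area = (32/2)·7.000²·sin(360°/32) = 152.95 mm²); After the difference (first − rest): starting from the 10.5×13 cube (136.50 mm²), the r=8.5 cylinder at (-4, -4) partially overlaps it — only the 7.21 mm² overlap (of its 225.52 mm²) is removed, clipping the outline; the r=7 cylinder at (14.5, 9.5) partially overlaps it — only the 21.29 mm² overlap (of its 152.95 mm²) is removed, clipping the outline — area = 108.00 mm². So its area = 108.00 mm². Layer 27 (z = 5.4): the 10.5×13 cube contributes its full rectangle (area 136.50 mm²); the cylinder at (-4, -4) is not intersected at this z (z outside [5.5, 8.5]); the cylinder at (14.5, 9.5): section is a regular 32-gon, circumradius r=7 (area = (32/2)·7.000²·sin(360°/32) = 152.95 mm²); After the difference (first − rest): starting from the 10.5×13 cube (136.50 mm²), the r=7 cylinder at (14.5, 9.5) partially overlaps it — only the 21.29 mm² overlap (of its 152.95 mm²) is removed, clipping the outline — area = 115.21 mm². So its area = 115.21 mm². Layer 27 is larger (115.21 vs 108.00 mm²).

layer 27 (z = 5.4 mm)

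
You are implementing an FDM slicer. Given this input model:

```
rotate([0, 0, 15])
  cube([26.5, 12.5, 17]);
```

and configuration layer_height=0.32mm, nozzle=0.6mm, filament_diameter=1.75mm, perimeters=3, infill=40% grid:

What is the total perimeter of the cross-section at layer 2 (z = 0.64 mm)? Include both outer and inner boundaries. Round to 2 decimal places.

At z = 0.64 mm: the 26.5×12.5 cube contributes its full rectangle (perimeter 78.00 mm); (rotated 15° about Z; rotation is an isometry so areas/perimeters/island counts are preserved). Overall, the cross-section is a single solid region. Total boundary length (outer) = 78.00 mm.

78.00 mm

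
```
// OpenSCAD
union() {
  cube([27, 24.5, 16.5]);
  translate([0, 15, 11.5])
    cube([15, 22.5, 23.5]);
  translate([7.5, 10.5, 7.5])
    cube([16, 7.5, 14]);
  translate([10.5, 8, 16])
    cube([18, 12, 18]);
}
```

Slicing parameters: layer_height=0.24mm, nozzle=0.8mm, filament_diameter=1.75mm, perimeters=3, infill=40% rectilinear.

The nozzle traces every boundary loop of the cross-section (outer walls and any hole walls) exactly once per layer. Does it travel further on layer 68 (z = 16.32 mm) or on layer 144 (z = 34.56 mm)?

layer 68 (z = 16.32 mm)

Layer 68 (z = 16.32): the 27×24.5 cube contributes its full rectangle (perimeter 103.00 mm); the cube at (0, 15) is present — its section is the full 15×22.5 rectangle (perimeter 75.00 mm); the cube at (7.5, 10.5) (footprint 16×7.5) is included at this height (perimeter 47.00 mm); the 18×12 cube at (10.5, 8) contributes its full rectangle (perimeter 60.00 mm); Merging all regions: the regions partially overlap (shared area 460.50 mm²), so the edge portions inside another operand are dropped and the merged outline is re-measured after clipping — boundary = 132.00 mm. So its perimeter = 132.00 mm. Layer 144 (z = 34.56): the cube is absent (z outside [0, 16.5]); the 15×22.5 cube at (0, 15) contributes its full rectangle (perimeter 75.00 mm); the cube at (7.5, 10.5) does not reach this height (z outside [7.5, 21.5]); the cube at (10.5, 8) does not reach this height (z outside [16, 34]); Combining (union): only the 15×22.5 cube at (0, 15) is present, so the union is just that shape — boundary = 75.00 mm. So its perimeter = 75.00 mm. Layer 68 is larger (132.00 vs 75.00 mm).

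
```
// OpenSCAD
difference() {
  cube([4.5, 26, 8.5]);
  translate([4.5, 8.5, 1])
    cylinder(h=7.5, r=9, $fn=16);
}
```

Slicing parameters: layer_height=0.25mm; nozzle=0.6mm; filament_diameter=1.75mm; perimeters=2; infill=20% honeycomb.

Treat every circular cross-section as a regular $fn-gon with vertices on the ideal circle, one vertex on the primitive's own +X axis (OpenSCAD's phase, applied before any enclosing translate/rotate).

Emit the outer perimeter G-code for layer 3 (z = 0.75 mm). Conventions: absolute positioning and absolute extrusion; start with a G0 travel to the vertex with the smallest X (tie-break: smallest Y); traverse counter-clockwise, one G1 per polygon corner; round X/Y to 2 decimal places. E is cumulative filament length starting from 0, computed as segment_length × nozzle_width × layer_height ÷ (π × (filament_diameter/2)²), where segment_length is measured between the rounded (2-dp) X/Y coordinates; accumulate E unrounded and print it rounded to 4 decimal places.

G0 X0.00 Y0.00 Z0.75
G1 X4.50 Y0.00 E0.2806
G1 X4.50 Y26.00 E1.9021
G1 X0.00 Y26.00 E2.1827
G1 X0.00 Y0.00 E3.8041

At z = 0.75 mm: the 4.5×26 cube contributes its full rectangle; the cylinder at (4.5, 8.5) is absent (z outside [1, 8.5]); Subtracting the remaining from the first: none of the subtracted shapes is present at this height, so the 4.5×26 cube is unchanged — 1 connected region. The outline is a single polygon with 4 vertices. Extrusion per mm of travel: 0.6 × 0.25 / (π × 0.875²) = 0.062363. Accumulating E over each segment gives final E = 3.8041.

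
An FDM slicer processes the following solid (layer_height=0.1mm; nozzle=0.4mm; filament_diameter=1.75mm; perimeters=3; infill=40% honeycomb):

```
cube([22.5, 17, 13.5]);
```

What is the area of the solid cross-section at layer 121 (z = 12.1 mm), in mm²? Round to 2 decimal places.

At z = 12.1 mm: the cube (footprint 22.5×17) is included at this height (area 382.50 mm²). Overall, the cross-section is a single solid region. Net area = 382.50 mm².

382.50 mm²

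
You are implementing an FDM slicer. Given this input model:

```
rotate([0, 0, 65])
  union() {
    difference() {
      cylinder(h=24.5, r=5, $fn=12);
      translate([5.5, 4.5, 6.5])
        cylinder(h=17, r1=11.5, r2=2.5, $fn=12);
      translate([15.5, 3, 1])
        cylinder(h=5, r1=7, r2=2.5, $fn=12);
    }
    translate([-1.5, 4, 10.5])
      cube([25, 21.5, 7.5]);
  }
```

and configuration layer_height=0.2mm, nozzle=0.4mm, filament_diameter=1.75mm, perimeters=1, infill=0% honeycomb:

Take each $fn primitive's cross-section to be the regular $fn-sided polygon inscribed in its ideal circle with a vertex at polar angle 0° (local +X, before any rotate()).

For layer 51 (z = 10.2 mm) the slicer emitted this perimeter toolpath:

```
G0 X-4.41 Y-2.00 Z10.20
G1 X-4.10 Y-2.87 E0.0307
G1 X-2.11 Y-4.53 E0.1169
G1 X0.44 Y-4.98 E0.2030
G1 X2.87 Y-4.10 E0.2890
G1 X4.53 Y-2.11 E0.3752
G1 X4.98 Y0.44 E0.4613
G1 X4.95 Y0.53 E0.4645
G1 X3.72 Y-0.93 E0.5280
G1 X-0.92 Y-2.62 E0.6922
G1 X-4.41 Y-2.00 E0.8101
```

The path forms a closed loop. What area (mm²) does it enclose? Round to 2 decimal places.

20.28 mm²

Apply the shoelace formula to the sequence of (X, Y) vertices; enclosed area = 20.28 mm².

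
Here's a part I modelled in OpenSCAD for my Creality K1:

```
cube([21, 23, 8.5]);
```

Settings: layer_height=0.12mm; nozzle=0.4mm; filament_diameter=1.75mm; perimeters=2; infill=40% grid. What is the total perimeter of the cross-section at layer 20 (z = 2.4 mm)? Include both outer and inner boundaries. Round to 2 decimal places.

88.00 mm

At z = 2.4 mm: the 21×23 cube contributes its full rectangle (perimeter 88.00 mm). Overall, the cross-section is a single solid region. Total boundary length (outer) = 88.00 mm.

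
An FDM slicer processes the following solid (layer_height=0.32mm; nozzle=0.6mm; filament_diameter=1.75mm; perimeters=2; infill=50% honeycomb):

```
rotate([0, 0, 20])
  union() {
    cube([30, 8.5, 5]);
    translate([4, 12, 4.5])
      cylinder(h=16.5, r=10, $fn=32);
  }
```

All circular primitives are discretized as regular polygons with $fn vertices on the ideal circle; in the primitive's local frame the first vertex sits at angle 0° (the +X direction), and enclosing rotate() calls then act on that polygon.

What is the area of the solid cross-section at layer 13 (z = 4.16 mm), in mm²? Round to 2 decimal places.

255.00 mm²

At z = 4.16 mm: the cube is present — its section is the full 30×8.5 rectangle (area 255.00 mm²); the cylinder at (4, 12) is not intersected at this z (z outside [4.5, 21]); Taking the union: only the 30×8.5 cube is present, so the union is just that shape — area = 255.00 mm²; (rotated 20° about Z; rotation is an isometry so areas/perimeters/island counts are preserved). Overall, the cross-section is a single solid region. Net area = 255.00 mm².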